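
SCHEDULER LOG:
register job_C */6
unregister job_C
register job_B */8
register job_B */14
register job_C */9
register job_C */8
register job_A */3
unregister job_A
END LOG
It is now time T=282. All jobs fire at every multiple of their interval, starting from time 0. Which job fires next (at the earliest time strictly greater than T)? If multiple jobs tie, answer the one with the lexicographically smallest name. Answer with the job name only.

Op 1: register job_C */6 -> active={job_C:*/6}
Op 2: unregister job_C -> active={}
Op 3: register job_B */8 -> active={job_B:*/8}
Op 4: register job_B */14 -> active={job_B:*/14}
Op 5: register job_C */9 -> active={job_B:*/14, job_C:*/9}
Op 6: register job_C */8 -> active={job_B:*/14, job_C:*/8}
Op 7: register job_A */3 -> active={job_A:*/3, job_B:*/14, job_C:*/8}
Op 8: unregister job_A -> active={job_B:*/14, job_C:*/8}
  job_B: interval 14, next fire after T=282 is 294
  job_C: interval 8, next fire after T=282 is 288
Earliest = 288, winner (lex tiebreak) = job_C

Answer: job_C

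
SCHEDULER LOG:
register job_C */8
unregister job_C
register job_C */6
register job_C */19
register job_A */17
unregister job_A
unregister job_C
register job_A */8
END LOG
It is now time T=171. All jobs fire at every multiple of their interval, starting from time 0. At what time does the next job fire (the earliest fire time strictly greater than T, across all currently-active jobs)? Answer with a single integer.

Op 1: register job_C */8 -> active={job_C:*/8}
Op 2: unregister job_C -> active={}
Op 3: register job_C */6 -> active={job_C:*/6}
Op 4: register job_C */19 -> active={job_C:*/19}
Op 5: register job_A */17 -> active={job_A:*/17, job_C:*/19}
Op 6: unregister job_A -> active={job_C:*/19}
Op 7: unregister job_C -> active={}
Op 8: register job_A */8 -> active={job_A:*/8}
  job_A: interval 8, next fire after T=171 is 176
Earliest fire time = 176 (job job_A)

Answer: 176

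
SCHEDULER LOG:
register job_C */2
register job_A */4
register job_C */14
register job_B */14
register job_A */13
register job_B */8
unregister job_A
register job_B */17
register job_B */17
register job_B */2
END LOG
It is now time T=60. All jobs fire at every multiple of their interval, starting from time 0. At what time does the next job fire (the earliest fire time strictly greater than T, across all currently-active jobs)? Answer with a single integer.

Answer: 62

Derivation:
Op 1: register job_C */2 -> active={job_C:*/2}
Op 2: register job_A */4 -> active={job_A:*/4, job_C:*/2}
Op 3: register job_C */14 -> active={job_A:*/4, job_C:*/14}
Op 4: register job_B */14 -> active={job_A:*/4, job_B:*/14, job_C:*/14}
Op 5: register job_A */13 -> active={job_A:*/13, job_B:*/14, job_C:*/14}
Op 6: register job_B */8 -> active={job_A:*/13, job_B:*/8, job_C:*/14}
Op 7: unregister job_A -> active={job_B:*/8, job_C:*/14}
Op 8: register job_B */17 -> active={job_B:*/17, job_C:*/14}
Op 9: register job_B */17 -> active={job_B:*/17, job_C:*/14}
Op 10: register job_B */2 -> active={job_B:*/2, job_C:*/14}
  job_B: interval 2, next fire after T=60 is 62
  job_C: interval 14, next fire after T=60 is 70
Earliest fire time = 62 (job job_B)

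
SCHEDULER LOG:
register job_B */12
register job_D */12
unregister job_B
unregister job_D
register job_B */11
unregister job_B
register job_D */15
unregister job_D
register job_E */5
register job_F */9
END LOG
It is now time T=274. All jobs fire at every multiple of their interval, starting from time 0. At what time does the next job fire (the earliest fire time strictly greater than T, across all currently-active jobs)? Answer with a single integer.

Answer: 275

Derivation:
Op 1: register job_B */12 -> active={job_B:*/12}
Op 2: register job_D */12 -> active={job_B:*/12, job_D:*/12}
Op 3: unregister job_B -> active={job_D:*/12}
Op 4: unregister job_D -> active={}
Op 5: register job_B */11 -> active={job_B:*/11}
Op 6: unregister job_B -> active={}
Op 7: register job_D */15 -> active={job_D:*/15}
Op 8: unregister job_D -> active={}
Op 9: register job_E */5 -> active={job_E:*/5}
Op 10: register job_F */9 -> active={job_E:*/5, job_F:*/9}
  job_E: interval 5, next fire after T=274 is 275
  job_F: interval 9, next fire after T=274 is 279
Earliest fire time = 275 (job job_E)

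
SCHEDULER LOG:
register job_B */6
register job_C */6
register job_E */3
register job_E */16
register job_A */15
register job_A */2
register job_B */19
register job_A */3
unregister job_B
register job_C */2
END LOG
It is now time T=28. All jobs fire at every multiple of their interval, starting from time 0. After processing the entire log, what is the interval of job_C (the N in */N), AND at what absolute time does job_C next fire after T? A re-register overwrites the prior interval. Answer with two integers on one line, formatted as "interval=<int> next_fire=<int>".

Op 1: register job_B */6 -> active={job_B:*/6}
Op 2: register job_C */6 -> active={job_B:*/6, job_C:*/6}
Op 3: register job_E */3 -> active={job_B:*/6, job_C:*/6, job_E:*/3}
Op 4: register job_E */16 -> active={job_B:*/6, job_C:*/6, job_E:*/16}
Op 5: register job_A */15 -> active={job_A:*/15, job_B:*/6, job_C:*/6, job_E:*/16}
Op 6: register job_A */2 -> active={job_A:*/2, job_B:*/6, job_C:*/6, job_E:*/16}
Op 7: register job_B */19 -> active={job_A:*/2, job_B:*/19, job_C:*/6, job_E:*/16}
Op 8: register job_A */3 -> active={job_A:*/3, job_B:*/19, job_C:*/6, job_E:*/16}
Op 9: unregister job_B -> active={job_A:*/3, job_C:*/6, job_E:*/16}
Op 10: register job_C */2 -> active={job_A:*/3, job_C:*/2, job_E:*/16}
Final interval of job_C = 2
Next fire of job_C after T=28: (28//2+1)*2 = 30

Answer: interval=2 next_fire=30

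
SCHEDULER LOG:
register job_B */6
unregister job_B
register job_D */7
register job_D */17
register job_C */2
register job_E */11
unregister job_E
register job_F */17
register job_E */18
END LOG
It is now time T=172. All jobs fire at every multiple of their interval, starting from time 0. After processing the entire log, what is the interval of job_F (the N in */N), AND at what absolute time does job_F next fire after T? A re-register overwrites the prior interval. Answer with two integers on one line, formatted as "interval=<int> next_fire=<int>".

Answer: interval=17 next_fire=187

Derivation:
Op 1: register job_B */6 -> active={job_B:*/6}
Op 2: unregister job_B -> active={}
Op 3: register job_D */7 -> active={job_D:*/7}
Op 4: register job_D */17 -> active={job_D:*/17}
Op 5: register job_C */2 -> active={job_C:*/2, job_D:*/17}
Op 6: register job_E */11 -> active={job_C:*/2, job_D:*/17, job_E:*/11}
Op 7: unregister job_E -> active={job_C:*/2, job_D:*/17}
Op 8: register job_F */17 -> active={job_C:*/2, job_D:*/17, job_F:*/17}
Op 9: register job_E */18 -> active={job_C:*/2, job_D:*/17, job_E:*/18, job_F:*/17}
Final interval of job_F = 17
Next fire of job_F after T=172: (172//17+1)*17 = 187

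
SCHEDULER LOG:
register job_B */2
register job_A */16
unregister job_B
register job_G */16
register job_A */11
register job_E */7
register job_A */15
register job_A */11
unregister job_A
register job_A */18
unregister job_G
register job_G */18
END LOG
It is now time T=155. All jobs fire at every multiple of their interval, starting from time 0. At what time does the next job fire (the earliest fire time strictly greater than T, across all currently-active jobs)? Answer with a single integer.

Answer: 161

Derivation:
Op 1: register job_B */2 -> active={job_B:*/2}
Op 2: register job_A */16 -> active={job_A:*/16, job_B:*/2}
Op 3: unregister job_B -> active={job_A:*/16}
Op 4: register job_G */16 -> active={job_A:*/16, job_G:*/16}
Op 5: register job_A */11 -> active={job_A:*/11, job_G:*/16}
Op 6: register job_E */7 -> active={job_A:*/11, job_E:*/7, job_G:*/16}
Op 7: register job_A */15 -> active={job_A:*/15, job_E:*/7, job_G:*/16}
Op 8: register job_A */11 -> active={job_A:*/11, job_E:*/7, job_G:*/16}
Op 9: unregister job_A -> active={job_E:*/7, job_G:*/16}
Op 10: register job_A */18 -> active={job_A:*/18, job_E:*/7, job_G:*/16}
Op 11: unregister job_G -> active={job_A:*/18, job_E:*/7}
Op 12: register job_G */18 -> active={job_A:*/18, job_E:*/7, job_G:*/18}
  job_A: interval 18, next fire after T=155 is 162
  job_E: interval 7, next fire after T=155 is 161
  job_G: interval 18, next fire after T=155 is 162
Earliest fire time = 161 (job job_E)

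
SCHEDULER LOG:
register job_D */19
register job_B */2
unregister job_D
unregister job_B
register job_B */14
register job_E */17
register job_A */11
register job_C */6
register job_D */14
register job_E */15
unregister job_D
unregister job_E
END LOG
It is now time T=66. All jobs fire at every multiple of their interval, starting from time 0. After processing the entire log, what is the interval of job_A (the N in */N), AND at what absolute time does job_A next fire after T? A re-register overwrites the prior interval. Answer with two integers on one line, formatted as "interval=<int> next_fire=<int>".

Op 1: register job_D */19 -> active={job_D:*/19}
Op 2: register job_B */2 -> active={job_B:*/2, job_D:*/19}
Op 3: unregister job_D -> active={job_B:*/2}
Op 4: unregister job_B -> active={}
Op 5: register job_B */14 -> active={job_B:*/14}
Op 6: register job_E */17 -> active={job_B:*/14, job_E:*/17}
Op 7: register job_A */11 -> active={job_A:*/11, job_B:*/14, job_E:*/17}
Op 8: register job_C */6 -> active={job_A:*/11, job_B:*/14, job_C:*/6, job_E:*/17}
Op 9: register job_D */14 -> active={job_A:*/11, job_B:*/14, job_C:*/6, job_D:*/14, job_E:*/17}
Op 10: register job_E */15 -> active={job_A:*/11, job_B:*/14, job_C:*/6, job_D:*/14, job_E:*/15}
Op 11: unregister job_D -> active={job_A:*/11, job_B:*/14, job_C:*/6, job_E:*/15}
Op 12: unregister job_E -> active={job_A:*/11, job_B:*/14, job_C:*/6}
Final interval of job_A = 11
Next fire of job_A after T=66: (66//11+1)*11 = 77

Answer: interval=11 next_fire=77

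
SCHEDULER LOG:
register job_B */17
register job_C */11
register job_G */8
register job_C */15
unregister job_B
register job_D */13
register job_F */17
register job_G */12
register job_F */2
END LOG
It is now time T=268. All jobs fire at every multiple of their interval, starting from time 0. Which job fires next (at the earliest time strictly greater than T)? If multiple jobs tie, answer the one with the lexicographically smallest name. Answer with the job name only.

Answer: job_C

Derivation:
Op 1: register job_B */17 -> active={job_B:*/17}
Op 2: register job_C */11 -> active={job_B:*/17, job_C:*/11}
Op 3: register job_G */8 -> active={job_B:*/17, job_C:*/11, job_G:*/8}
Op 4: register job_C */15 -> active={job_B:*/17, job_C:*/15, job_G:*/8}
Op 5: unregister job_B -> active={job_C:*/15, job_G:*/8}
Op 6: register job_D */13 -> active={job_C:*/15, job_D:*/13, job_G:*/8}
Op 7: register job_F */17 -> active={job_C:*/15, job_D:*/13, job_F:*/17, job_G:*/8}
Op 8: register job_G */12 -> active={job_C:*/15, job_D:*/13, job_F:*/17, job_G:*/12}
Op 9: register job_F */2 -> active={job_C:*/15, job_D:*/13, job_F:*/2, job_G:*/12}
  job_C: interval 15, next fire after T=268 is 270
  job_D: interval 13, next fire after T=268 is 273
  job_F: interval 2, next fire after T=268 is 270
  job_G: interval 12, next fire after T=268 is 276
Earliest = 270, winner (lex tiebreak) = job_C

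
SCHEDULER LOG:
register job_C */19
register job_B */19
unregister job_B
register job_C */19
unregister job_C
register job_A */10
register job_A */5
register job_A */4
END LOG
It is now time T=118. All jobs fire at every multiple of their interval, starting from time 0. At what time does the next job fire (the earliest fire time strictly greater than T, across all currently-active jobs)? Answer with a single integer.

Op 1: register job_C */19 -> active={job_C:*/19}
Op 2: register job_B */19 -> active={job_B:*/19, job_C:*/19}
Op 3: unregister job_B -> active={job_C:*/19}
Op 4: register job_C */19 -> active={job_C:*/19}
Op 5: unregister job_C -> active={}
Op 6: register job_A */10 -> active={job_A:*/10}
Op 7: register job_A */5 -> active={job_A:*/5}
Op 8: register job_A */4 -> active={job_A:*/4}
  job_A: interval 4, next fire after T=118 is 120
Earliest fire time = 120 (job job_A)

Answer: 120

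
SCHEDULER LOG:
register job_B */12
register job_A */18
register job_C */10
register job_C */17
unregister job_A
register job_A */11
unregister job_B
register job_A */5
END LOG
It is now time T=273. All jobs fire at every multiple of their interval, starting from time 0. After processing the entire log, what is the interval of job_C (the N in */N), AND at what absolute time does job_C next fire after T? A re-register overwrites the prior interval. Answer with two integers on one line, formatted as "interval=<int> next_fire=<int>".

Op 1: register job_B */12 -> active={job_B:*/12}
Op 2: register job_A */18 -> active={job_A:*/18, job_B:*/12}
Op 3: register job_C */10 -> active={job_A:*/18, job_B:*/12, job_C:*/10}
Op 4: register job_C */17 -> active={job_A:*/18, job_B:*/12, job_C:*/17}
Op 5: unregister job_A -> active={job_B:*/12, job_C:*/17}
Op 6: register job_A */11 -> active={job_A:*/11, job_B:*/12, job_C:*/17}
Op 7: unregister job_B -> active={job_A:*/11, job_C:*/17}
Op 8: register job_A */5 -> active={job_A:*/5, job_C:*/17}
Final interval of job_C = 17
Next fire of job_C after T=273: (273//17+1)*17 = 289

Answer: interval=17 next_fire=289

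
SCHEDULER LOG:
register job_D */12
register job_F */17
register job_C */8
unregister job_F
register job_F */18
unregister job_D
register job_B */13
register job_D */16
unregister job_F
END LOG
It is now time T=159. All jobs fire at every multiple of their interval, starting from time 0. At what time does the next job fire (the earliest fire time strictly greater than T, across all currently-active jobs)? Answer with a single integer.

Op 1: register job_D */12 -> active={job_D:*/12}
Op 2: register job_F */17 -> active={job_D:*/12, job_F:*/17}
Op 3: register job_C */8 -> active={job_C:*/8, job_D:*/12, job_F:*/17}
Op 4: unregister job_F -> active={job_C:*/8, job_D:*/12}
Op 5: register job_F */18 -> active={job_C:*/8, job_D:*/12, job_F:*/18}
Op 6: unregister job_D -> active={job_C:*/8, job_F:*/18}
Op 7: register job_B */13 -> active={job_B:*/13, job_C:*/8, job_F:*/18}
Op 8: register job_D */16 -> active={job_B:*/13, job_C:*/8, job_D:*/16, job_F:*/18}
Op 9: unregister job_F -> active={job_B:*/13, job_C:*/8, job_D:*/16}
  job_B: interval 13, next fire after T=159 is 169
  job_C: interval 8, next fire after T=159 is 160
  job_D: interval 16, next fire after T=159 is 160
Earliest fire time = 160 (job job_C)

Answer: 160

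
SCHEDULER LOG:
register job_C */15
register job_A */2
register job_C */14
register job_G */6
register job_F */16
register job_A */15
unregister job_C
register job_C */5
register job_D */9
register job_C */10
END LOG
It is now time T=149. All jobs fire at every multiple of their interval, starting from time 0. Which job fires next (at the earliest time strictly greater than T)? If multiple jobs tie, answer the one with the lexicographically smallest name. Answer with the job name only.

Op 1: register job_C */15 -> active={job_C:*/15}
Op 2: register job_A */2 -> active={job_A:*/2, job_C:*/15}
Op 3: register job_C */14 -> active={job_A:*/2, job_C:*/14}
Op 4: register job_G */6 -> active={job_A:*/2, job_C:*/14, job_G:*/6}
Op 5: register job_F */16 -> active={job_A:*/2, job_C:*/14, job_F:*/16, job_G:*/6}
Op 6: register job_A */15 -> active={job_A:*/15, job_C:*/14, job_F:*/16, job_G:*/6}
Op 7: unregister job_C -> active={job_A:*/15, job_F:*/16, job_G:*/6}
Op 8: register job_C */5 -> active={job_A:*/15, job_C:*/5, job_F:*/16, job_G:*/6}
Op 9: register job_D */9 -> active={job_A:*/15, job_C:*/5, job_D:*/9, job_F:*/16, job_G:*/6}
Op 10: register job_C */10 -> active={job_A:*/15, job_C:*/10, job_D:*/9, job_F:*/16, job_G:*/6}
  job_A: interval 15, next fire after T=149 is 150
  job_C: interval 10, next fire after T=149 is 150
  job_D: interval 9, next fire after T=149 is 153
  job_F: interval 16, next fire after T=149 is 160
  job_G: interval 6, next fire after T=149 is 150
Earliest = 150, winner (lex tiebreak) = job_A

Answer: job_A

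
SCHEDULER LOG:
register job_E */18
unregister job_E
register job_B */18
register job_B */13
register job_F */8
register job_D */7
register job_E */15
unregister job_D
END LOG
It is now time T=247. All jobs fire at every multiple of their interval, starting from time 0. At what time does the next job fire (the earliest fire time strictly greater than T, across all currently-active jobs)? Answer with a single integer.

Op 1: register job_E */18 -> active={job_E:*/18}
Op 2: unregister job_E -> active={}
Op 3: register job_B */18 -> active={job_B:*/18}
Op 4: register job_B */13 -> active={job_B:*/13}
Op 5: register job_F */8 -> active={job_B:*/13, job_F:*/8}
Op 6: register job_D */7 -> active={job_B:*/13, job_D:*/7, job_F:*/8}
Op 7: register job_E */15 -> active={job_B:*/13, job_D:*/7, job_E:*/15, job_F:*/8}
Op 8: unregister job_D -> active={job_B:*/13, job_E:*/15, job_F:*/8}
  job_B: interval 13, next fire after T=247 is 260
  job_E: interval 15, next fire after T=247 is 255
  job_F: interval 8, next fire after T=247 is 248
Earliest fire time = 248 (job job_F)

Answer: 248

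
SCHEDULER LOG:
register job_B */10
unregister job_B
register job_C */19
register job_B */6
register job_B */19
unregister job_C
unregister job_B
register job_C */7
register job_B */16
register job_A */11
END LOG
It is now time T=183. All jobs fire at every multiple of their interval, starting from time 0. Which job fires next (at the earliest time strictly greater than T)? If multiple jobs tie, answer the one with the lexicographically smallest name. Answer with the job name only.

Answer: job_A

Derivation:
Op 1: register job_B */10 -> active={job_B:*/10}
Op 2: unregister job_B -> active={}
Op 3: register job_C */19 -> active={job_C:*/19}
Op 4: register job_B */6 -> active={job_B:*/6, job_C:*/19}
Op 5: register job_B */19 -> active={job_B:*/19, job_C:*/19}
Op 6: unregister job_C -> active={job_B:*/19}
Op 7: unregister job_B -> active={}
Op 8: register job_C */7 -> active={job_C:*/7}
Op 9: register job_B */16 -> active={job_B:*/16, job_C:*/7}
Op 10: register job_A */11 -> active={job_A:*/11, job_B:*/16, job_C:*/7}
  job_A: interval 11, next fire after T=183 is 187
  job_B: interval 16, next fire after T=183 is 192
  job_C: interval 7, next fire after T=183 is 189
Earliest = 187, winner (lex tiebreak) = job_A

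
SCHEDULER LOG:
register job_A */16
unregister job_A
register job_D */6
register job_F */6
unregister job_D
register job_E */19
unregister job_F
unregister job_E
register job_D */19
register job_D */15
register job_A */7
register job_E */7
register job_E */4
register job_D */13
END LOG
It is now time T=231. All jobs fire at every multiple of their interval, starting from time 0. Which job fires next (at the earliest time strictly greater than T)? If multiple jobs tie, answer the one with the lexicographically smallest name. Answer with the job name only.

Answer: job_E

Derivation:
Op 1: register job_A */16 -> active={job_A:*/16}
Op 2: unregister job_A -> active={}
Op 3: register job_D */6 -> active={job_D:*/6}
Op 4: register job_F */6 -> active={job_D:*/6, job_F:*/6}
Op 5: unregister job_D -> active={job_F:*/6}
Op 6: register job_E */19 -> active={job_E:*/19, job_F:*/6}
Op 7: unregister job_F -> active={job_E:*/19}
Op 8: unregister job_E -> active={}
Op 9: register job_D */19 -> active={job_D:*/19}
Op 10: register job_D */15 -> active={job_D:*/15}
Op 11: register job_A */7 -> active={job_A:*/7, job_D:*/15}
Op 12: register job_E */7 -> active={job_A:*/7, job_D:*/15, job_E:*/7}
Op 13: register job_E */4 -> active={job_A:*/7, job_D:*/15, job_E:*/4}
Op 14: register job_D */13 -> active={job_A:*/7, job_D:*/13, job_E:*/4}
  job_A: interval 7, next fire after T=231 is 238
  job_D: interval 13, next fire after T=231 is 234
  job_E: interval 4, next fire after T=231 is 232
Earliest = 232, winner (lex tiebreak) = job_E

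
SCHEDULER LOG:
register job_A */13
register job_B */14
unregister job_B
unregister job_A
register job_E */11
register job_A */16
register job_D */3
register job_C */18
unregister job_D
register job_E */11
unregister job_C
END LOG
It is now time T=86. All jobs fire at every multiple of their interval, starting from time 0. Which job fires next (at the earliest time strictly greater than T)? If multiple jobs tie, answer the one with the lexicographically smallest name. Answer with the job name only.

Answer: job_E

Derivation:
Op 1: register job_A */13 -> active={job_A:*/13}
Op 2: register job_B */14 -> active={job_A:*/13, job_B:*/14}
Op 3: unregister job_B -> active={job_A:*/13}
Op 4: unregister job_A -> active={}
Op 5: register job_E */11 -> active={job_E:*/11}
Op 6: register job_A */16 -> active={job_A:*/16, job_E:*/11}
Op 7: register job_D */3 -> active={job_A:*/16, job_D:*/3, job_E:*/11}
Op 8: register job_C */18 -> active={job_A:*/16, job_C:*/18, job_D:*/3, job_E:*/11}
Op 9: unregister job_D -> active={job_A:*/16, job_C:*/18, job_E:*/11}
Op 10: register job_E */11 -> active={job_A:*/16, job_C:*/18, job_E:*/11}
Op 11: unregister job_C -> active={job_A:*/16, job_E:*/11}
  job_A: interval 16, next fire after T=86 is 96
  job_E: interval 11, next fire after T=86 is 88
Earliest = 88, winner (lex tiebreak) = job_E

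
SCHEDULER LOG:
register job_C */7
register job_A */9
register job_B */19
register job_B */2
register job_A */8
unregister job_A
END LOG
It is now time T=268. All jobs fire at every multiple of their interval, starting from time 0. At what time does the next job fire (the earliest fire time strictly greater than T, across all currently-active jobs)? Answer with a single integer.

Answer: 270

Derivation:
Op 1: register job_C */7 -> active={job_C:*/7}
Op 2: register job_A */9 -> active={job_A:*/9, job_C:*/7}
Op 3: register job_B */19 -> active={job_A:*/9, job_B:*/19, job_C:*/7}
Op 4: register job_B */2 -> active={job_A:*/9, job_B:*/2, job_C:*/7}
Op 5: register job_A */8 -> active={job_A:*/8, job_B:*/2, job_C:*/7}
Op 6: unregister job_A -> active={job_B:*/2, job_C:*/7}
  job_B: interval 2, next fire after T=268 is 270
  job_C: interval 7, next fire after T=268 is 273
Earliest fire time = 270 (job job_B)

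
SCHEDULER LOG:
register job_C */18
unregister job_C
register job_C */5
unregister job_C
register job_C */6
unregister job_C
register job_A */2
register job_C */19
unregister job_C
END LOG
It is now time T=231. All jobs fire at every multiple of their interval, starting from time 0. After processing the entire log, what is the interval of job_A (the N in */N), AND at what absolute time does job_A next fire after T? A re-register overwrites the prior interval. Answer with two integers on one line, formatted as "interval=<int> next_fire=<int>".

Op 1: register job_C */18 -> active={job_C:*/18}
Op 2: unregister job_C -> active={}
Op 3: register job_C */5 -> active={job_C:*/5}
Op 4: unregister job_C -> active={}
Op 5: register job_C */6 -> active={job_C:*/6}
Op 6: unregister job_C -> active={}
Op 7: register job_A */2 -> active={job_A:*/2}
Op 8: register job_C */19 -> active={job_A:*/2, job_C:*/19}
Op 9: unregister job_C -> active={job_A:*/2}
Final interval of job_A = 2
Next fire of job_A after T=231: (231//2+1)*2 = 232

Answer: interval=2 next_fire=232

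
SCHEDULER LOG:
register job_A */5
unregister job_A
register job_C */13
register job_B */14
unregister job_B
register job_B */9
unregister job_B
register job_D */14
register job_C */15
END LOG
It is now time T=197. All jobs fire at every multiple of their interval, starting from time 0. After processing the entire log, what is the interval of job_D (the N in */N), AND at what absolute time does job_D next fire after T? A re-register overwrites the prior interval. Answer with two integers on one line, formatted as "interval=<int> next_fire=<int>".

Answer: interval=14 next_fire=210

Derivation:
Op 1: register job_A */5 -> active={job_A:*/5}
Op 2: unregister job_A -> active={}
Op 3: register job_C */13 -> active={job_C:*/13}
Op 4: register job_B */14 -> active={job_B:*/14, job_C:*/13}
Op 5: unregister job_B -> active={job_C:*/13}
Op 6: register job_B */9 -> active={job_B:*/9, job_C:*/13}
Op 7: unregister job_B -> active={job_C:*/13}
Op 8: register job_D */14 -> active={job_C:*/13, job_D:*/14}
Op 9: register job_C */15 -> active={job_C:*/15, job_D:*/14}
Final interval of job_D = 14
Next fire of job_D after T=197: (197//14+1)*14 = 210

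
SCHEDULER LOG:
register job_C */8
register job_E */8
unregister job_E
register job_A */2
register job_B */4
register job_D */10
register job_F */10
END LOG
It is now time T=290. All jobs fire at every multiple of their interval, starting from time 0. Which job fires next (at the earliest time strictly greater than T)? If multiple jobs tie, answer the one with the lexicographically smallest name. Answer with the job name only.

Answer: job_A

Derivation:
Op 1: register job_C */8 -> active={job_C:*/8}
Op 2: register job_E */8 -> active={job_C:*/8, job_E:*/8}
Op 3: unregister job_E -> active={job_C:*/8}
Op 4: register job_A */2 -> active={job_A:*/2, job_C:*/8}
Op 5: register job_B */4 -> active={job_A:*/2, job_B:*/4, job_C:*/8}
Op 6: register job_D */10 -> active={job_A:*/2, job_B:*/4, job_C:*/8, job_D:*/10}
Op 7: register job_F */10 -> active={job_A:*/2, job_B:*/4, job_C:*/8, job_D:*/10, job_F:*/10}
  job_A: interval 2, next fire after T=290 is 292
  job_B: interval 4, next fire after T=290 is 292
  job_C: interval 8, next fire after T=290 is 296
  job_D: interval 10, next fire after T=290 is 300
  job_F: interval 10, next fire after T=290 is 300
Earliest = 292, winner (lex tiebreak) = job_A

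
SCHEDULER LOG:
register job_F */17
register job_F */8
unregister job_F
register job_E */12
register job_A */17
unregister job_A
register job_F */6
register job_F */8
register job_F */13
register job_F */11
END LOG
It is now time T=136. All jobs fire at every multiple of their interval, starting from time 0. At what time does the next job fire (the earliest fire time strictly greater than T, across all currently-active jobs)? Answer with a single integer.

Op 1: register job_F */17 -> active={job_F:*/17}
Op 2: register job_F */8 -> active={job_F:*/8}
Op 3: unregister job_F -> active={}
Op 4: register job_E */12 -> active={job_E:*/12}
Op 5: register job_A */17 -> active={job_A:*/17, job_E:*/12}
Op 6: unregister job_A -> active={job_E:*/12}
Op 7: register job_F */6 -> active={job_E:*/12, job_F:*/6}
Op 8: register job_F */8 -> active={job_E:*/12, job_F:*/8}
Op 9: register job_F */13 -> active={job_E:*/12, job_F:*/13}
Op 10: register job_F */11 -> active={job_E:*/12, job_F:*/11}
  job_E: interval 12, next fire after T=136 is 144
  job_F: interval 11, next fire after T=136 is 143
Earliest fire time = 143 (job job_F)

Answer: 143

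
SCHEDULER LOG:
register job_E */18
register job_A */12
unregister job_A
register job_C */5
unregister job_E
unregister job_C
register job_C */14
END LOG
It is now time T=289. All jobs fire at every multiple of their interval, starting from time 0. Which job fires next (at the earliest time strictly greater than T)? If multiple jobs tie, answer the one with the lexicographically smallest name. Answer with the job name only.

Op 1: register job_E */18 -> active={job_E:*/18}
Op 2: register job_A */12 -> active={job_A:*/12, job_E:*/18}
Op 3: unregister job_A -> active={job_E:*/18}
Op 4: register job_C */5 -> active={job_C:*/5, job_E:*/18}
Op 5: unregister job_E -> active={job_C:*/5}
Op 6: unregister job_C -> active={}
Op 7: register job_C */14 -> active={job_C:*/14}
  job_C: interval 14, next fire after T=289 is 294
Earliest = 294, winner (lex tiebreak) = job_C

Answer: job_C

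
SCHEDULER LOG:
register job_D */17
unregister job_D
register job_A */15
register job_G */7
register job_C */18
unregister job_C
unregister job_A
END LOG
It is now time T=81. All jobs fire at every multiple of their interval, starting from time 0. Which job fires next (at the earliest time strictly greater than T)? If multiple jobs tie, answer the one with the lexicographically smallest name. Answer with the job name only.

Answer: job_G

Derivation:
Op 1: register job_D */17 -> active={job_D:*/17}
Op 2: unregister job_D -> active={}
Op 3: register job_A */15 -> active={job_A:*/15}
Op 4: register job_G */7 -> active={job_A:*/15, job_G:*/7}
Op 5: register job_C */18 -> active={job_A:*/15, job_C:*/18, job_G:*/7}
Op 6: unregister job_C -> active={job_A:*/15, job_G:*/7}
Op 7: unregister job_A -> active={job_G:*/7}
  job_G: interval 7, next fire after T=81 is 84
Earliest = 84, winner (lex tiebreak) = job_G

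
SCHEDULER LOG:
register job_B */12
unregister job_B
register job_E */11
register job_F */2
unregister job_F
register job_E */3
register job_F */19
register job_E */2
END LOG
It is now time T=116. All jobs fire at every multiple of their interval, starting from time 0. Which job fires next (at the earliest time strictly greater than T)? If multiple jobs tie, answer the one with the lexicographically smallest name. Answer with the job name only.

Answer: job_E

Derivation:
Op 1: register job_B */12 -> active={job_B:*/12}
Op 2: unregister job_B -> active={}
Op 3: register job_E */11 -> active={job_E:*/11}
Op 4: register job_F */2 -> active={job_E:*/11, job_F:*/2}
Op 5: unregister job_F -> active={job_E:*/11}
Op 6: register job_E */3 -> active={job_E:*/3}
Op 7: register job_F */19 -> active={job_E:*/3, job_F:*/19}
Op 8: register job_E */2 -> active={job_E:*/2, job_F:*/19}
  job_E: interval 2, next fire after T=116 is 118
  job_F: interval 19, next fire after T=116 is 133
Earliest = 118, winner (lex tiebreak) = job_E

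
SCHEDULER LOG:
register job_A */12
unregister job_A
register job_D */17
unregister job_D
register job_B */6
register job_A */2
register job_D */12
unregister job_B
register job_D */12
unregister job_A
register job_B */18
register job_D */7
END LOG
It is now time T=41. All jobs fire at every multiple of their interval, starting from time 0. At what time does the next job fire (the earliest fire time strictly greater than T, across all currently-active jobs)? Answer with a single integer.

Answer: 42

Derivation:
Op 1: register job_A */12 -> active={job_A:*/12}
Op 2: unregister job_A -> active={}
Op 3: register job_D */17 -> active={job_D:*/17}
Op 4: unregister job_D -> active={}
Op 5: register job_B */6 -> active={job_B:*/6}
Op 6: register job_A */2 -> active={job_A:*/2, job_B:*/6}
Op 7: register job_D */12 -> active={job_A:*/2, job_B:*/6, job_D:*/12}
Op 8: unregister job_B -> active={job_A:*/2, job_D:*/12}
Op 9: register job_D */12 -> active={job_A:*/2, job_D:*/12}
Op 10: unregister job_A -> active={job_D:*/12}
Op 11: register job_B */18 -> active={job_B:*/18, job_D:*/12}
Op 12: register job_D */7 -> active={job_B:*/18, job_D:*/7}
  job_B: interval 18, next fire after T=41 is 54
  job_D: interval 7, next fire after T=41 is 42
Earliest fire time = 42 (job job_D)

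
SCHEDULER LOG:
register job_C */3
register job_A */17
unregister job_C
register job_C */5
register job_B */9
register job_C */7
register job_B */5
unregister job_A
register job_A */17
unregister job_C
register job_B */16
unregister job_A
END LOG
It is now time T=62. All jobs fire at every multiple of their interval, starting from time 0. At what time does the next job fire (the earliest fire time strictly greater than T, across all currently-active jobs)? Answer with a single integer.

Answer: 64

Derivation:
Op 1: register job_C */3 -> active={job_C:*/3}
Op 2: register job_A */17 -> active={job_A:*/17, job_C:*/3}
Op 3: unregister job_C -> active={job_A:*/17}
Op 4: register job_C */5 -> active={job_A:*/17, job_C:*/5}
Op 5: register job_B */9 -> active={job_A:*/17, job_B:*/9, job_C:*/5}
Op 6: register job_C */7 -> active={job_A:*/17, job_B:*/9, job_C:*/7}
Op 7: register job_B */5 -> active={job_A:*/17, job_B:*/5, job_C:*/7}
Op 8: unregister job_A -> active={job_B:*/5, job_C:*/7}
Op 9: register job_A */17 -> active={job_A:*/17, job_B:*/5, job_C:*/7}
Op 10: unregister job_C -> active={job_A:*/17, job_B:*/5}
Op 11: register job_B */16 -> active={job_A:*/17, job_B:*/16}
Op 12: unregister job_A -> active={job_B:*/16}
  job_B: interval 16, next fire after T=62 is 64
Earliest fire time = 64 (job job_B)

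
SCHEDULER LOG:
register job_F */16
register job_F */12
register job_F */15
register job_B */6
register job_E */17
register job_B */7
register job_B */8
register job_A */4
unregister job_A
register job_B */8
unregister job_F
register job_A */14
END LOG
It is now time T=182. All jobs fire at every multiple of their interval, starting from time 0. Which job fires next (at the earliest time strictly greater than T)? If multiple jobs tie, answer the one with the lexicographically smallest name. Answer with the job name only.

Answer: job_B

Derivation:
Op 1: register job_F */16 -> active={job_F:*/16}
Op 2: register job_F */12 -> active={job_F:*/12}
Op 3: register job_F */15 -> active={job_F:*/15}
Op 4: register job_B */6 -> active={job_B:*/6, job_F:*/15}
Op 5: register job_E */17 -> active={job_B:*/6, job_E:*/17, job_F:*/15}
Op 6: register job_B */7 -> active={job_B:*/7, job_E:*/17, job_F:*/15}
Op 7: register job_B */8 -> active={job_B:*/8, job_E:*/17, job_F:*/15}
Op 8: register job_A */4 -> active={job_A:*/4, job_B:*/8, job_E:*/17, job_F:*/15}
Op 9: unregister job_A -> active={job_B:*/8, job_E:*/17, job_F:*/15}
Op 10: register job_B */8 -> active={job_B:*/8, job_E:*/17, job_F:*/15}
Op 11: unregister job_F -> active={job_B:*/8, job_E:*/17}
Op 12: register job_A */14 -> active={job_A:*/14, job_B:*/8, job_E:*/17}
  job_A: interval 14, next fire after T=182 is 196
  job_B: interval 8, next fire after T=182 is 184
  job_E: interval 17, next fire after T=182 is 187
Earliest = 184, winner (lex tiebreak) = job_B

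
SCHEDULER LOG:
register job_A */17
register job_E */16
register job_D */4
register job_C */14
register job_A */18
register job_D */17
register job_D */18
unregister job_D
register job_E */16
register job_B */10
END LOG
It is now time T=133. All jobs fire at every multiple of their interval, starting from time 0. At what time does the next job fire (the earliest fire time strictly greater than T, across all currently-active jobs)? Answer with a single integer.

Op 1: register job_A */17 -> active={job_A:*/17}
Op 2: register job_E */16 -> active={job_A:*/17, job_E:*/16}
Op 3: register job_D */4 -> active={job_A:*/17, job_D:*/4, job_E:*/16}
Op 4: register job_C */14 -> active={job_A:*/17, job_C:*/14, job_D:*/4, job_E:*/16}
Op 5: register job_A */18 -> active={job_A:*/18, job_C:*/14, job_D:*/4, job_E:*/16}
Op 6: register job_D */17 -> active={job_A:*/18, job_C:*/14, job_D:*/17, job_E:*/16}
Op 7: register job_D */18 -> active={job_A:*/18, job_C:*/14, job_D:*/18, job_E:*/16}
Op 8: unregister job_D -> active={job_A:*/18, job_C:*/14, job_E:*/16}
Op 9: register job_E */16 -> active={job_A:*/18, job_C:*/14, job_E:*/16}
Op 10: register job_B */10 -> active={job_A:*/18, job_B:*/10, job_C:*/14, job_E:*/16}
  job_A: interval 18, next fire after T=133 is 144
  job_B: interval 10, next fire after T=133 is 140
  job_C: interval 14, next fire after T=133 is 140
  job_E: interval 16, next fire after T=133 is 144
Earliest fire time = 140 (job job_B)

Answer: 140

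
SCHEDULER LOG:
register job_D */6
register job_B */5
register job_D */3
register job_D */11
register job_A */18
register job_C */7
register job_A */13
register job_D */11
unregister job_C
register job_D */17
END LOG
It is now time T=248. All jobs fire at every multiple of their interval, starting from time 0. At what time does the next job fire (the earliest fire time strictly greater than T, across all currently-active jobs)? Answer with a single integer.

Op 1: register job_D */6 -> active={job_D:*/6}
Op 2: register job_B */5 -> active={job_B:*/5, job_D:*/6}
Op 3: register job_D */3 -> active={job_B:*/5, job_D:*/3}
Op 4: register job_D */11 -> active={job_B:*/5, job_D:*/11}
Op 5: register job_A */18 -> active={job_A:*/18, job_B:*/5, job_D:*/11}
Op 6: register job_C */7 -> active={job_A:*/18, job_B:*/5, job_C:*/7, job_D:*/11}
Op 7: register job_A */13 -> active={job_A:*/13, job_B:*/5, job_C:*/7, job_D:*/11}
Op 8: register job_D */11 -> active={job_A:*/13, job_B:*/5, job_C:*/7, job_D:*/11}
Op 9: unregister job_C -> active={job_A:*/13, job_B:*/5, job_D:*/11}
Op 10: register job_D */17 -> active={job_A:*/13, job_B:*/5, job_D:*/17}
  job_A: interval 13, next fire after T=248 is 260
  job_B: interval 5, next fire after T=248 is 250
  job_D: interval 17, next fire after T=248 is 255
Earliest fire time = 250 (job job_B)

Answer: 250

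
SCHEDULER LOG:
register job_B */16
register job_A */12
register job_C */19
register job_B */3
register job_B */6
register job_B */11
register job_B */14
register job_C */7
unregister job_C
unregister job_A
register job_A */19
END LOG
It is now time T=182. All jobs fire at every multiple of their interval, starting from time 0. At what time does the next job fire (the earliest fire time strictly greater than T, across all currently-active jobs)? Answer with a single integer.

Op 1: register job_B */16 -> active={job_B:*/16}
Op 2: register job_A */12 -> active={job_A:*/12, job_B:*/16}
Op 3: register job_C */19 -> active={job_A:*/12, job_B:*/16, job_C:*/19}
Op 4: register job_B */3 -> active={job_A:*/12, job_B:*/3, job_C:*/19}
Op 5: register job_B */6 -> active={job_A:*/12, job_B:*/6, job_C:*/19}
Op 6: register job_B */11 -> active={job_A:*/12, job_B:*/11, job_C:*/19}
Op 7: register job_B */14 -> active={job_A:*/12, job_B:*/14, job_C:*/19}
Op 8: register job_C */7 -> active={job_A:*/12, job_B:*/14, job_C:*/7}
Op 9: unregister job_C -> active={job_A:*/12, job_B:*/14}
Op 10: unregister job_A -> active={job_B:*/14}
Op 11: register job_A */19 -> active={job_A:*/19, job_B:*/14}
  job_A: interval 19, next fire after T=182 is 190
  job_B: interval 14, next fire after T=182 is 196
Earliest fire time = 190 (job job_A)

Answer: 190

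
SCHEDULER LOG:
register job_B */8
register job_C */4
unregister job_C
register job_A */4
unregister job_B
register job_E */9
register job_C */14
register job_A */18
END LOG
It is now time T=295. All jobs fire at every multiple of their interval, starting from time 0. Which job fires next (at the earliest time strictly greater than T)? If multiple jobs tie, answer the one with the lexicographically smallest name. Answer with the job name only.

Op 1: register job_B */8 -> active={job_B:*/8}
Op 2: register job_C */4 -> active={job_B:*/8, job_C:*/4}
Op 3: unregister job_C -> active={job_B:*/8}
Op 4: register job_A */4 -> active={job_A:*/4, job_B:*/8}
Op 5: unregister job_B -> active={job_A:*/4}
Op 6: register job_E */9 -> active={job_A:*/4, job_E:*/9}
Op 7: register job_C */14 -> active={job_A:*/4, job_C:*/14, job_E:*/9}
Op 8: register job_A */18 -> active={job_A:*/18, job_C:*/14, job_E:*/9}
  job_A: interval 18, next fire after T=295 is 306
  job_C: interval 14, next fire after T=295 is 308
  job_E: interval 9, next fire after T=295 is 297
Earliest = 297, winner (lex tiebreak) = job_E

Answer: job_E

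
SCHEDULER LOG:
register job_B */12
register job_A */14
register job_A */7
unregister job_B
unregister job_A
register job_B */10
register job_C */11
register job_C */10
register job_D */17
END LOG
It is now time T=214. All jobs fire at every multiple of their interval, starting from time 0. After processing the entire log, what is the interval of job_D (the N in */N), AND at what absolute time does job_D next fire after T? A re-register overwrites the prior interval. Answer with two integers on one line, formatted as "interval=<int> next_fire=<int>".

Op 1: register job_B */12 -> active={job_B:*/12}
Op 2: register job_A */14 -> active={job_A:*/14, job_B:*/12}
Op 3: register job_A */7 -> active={job_A:*/7, job_B:*/12}
Op 4: unregister job_B -> active={job_A:*/7}
Op 5: unregister job_A -> active={}
Op 6: register job_B */10 -> active={job_B:*/10}
Op 7: register job_C */11 -> active={job_B:*/10, job_C:*/11}
Op 8: register job_C */10 -> active={job_B:*/10, job_C:*/10}
Op 9: register job_D */17 -> active={job_B:*/10, job_C:*/10, job_D:*/17}
Final interval of job_D = 17
Next fire of job_D after T=214: (214//17+1)*17 = 221

Answer: interval=17 next_fire=221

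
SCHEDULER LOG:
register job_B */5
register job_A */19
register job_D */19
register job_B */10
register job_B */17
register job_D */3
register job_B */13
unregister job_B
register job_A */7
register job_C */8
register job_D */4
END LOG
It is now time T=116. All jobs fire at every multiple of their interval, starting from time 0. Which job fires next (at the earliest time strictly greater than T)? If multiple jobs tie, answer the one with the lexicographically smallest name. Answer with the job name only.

Op 1: register job_B */5 -> active={job_B:*/5}
Op 2: register job_A */19 -> active={job_A:*/19, job_B:*/5}
Op 3: register job_D */19 -> active={job_A:*/19, job_B:*/5, job_D:*/19}
Op 4: register job_B */10 -> active={job_A:*/19, job_B:*/10, job_D:*/19}
Op 5: register job_B */17 -> active={job_A:*/19, job_B:*/17, job_D:*/19}
Op 6: register job_D */3 -> active={job_A:*/19, job_B:*/17, job_D:*/3}
Op 7: register job_B */13 -> active={job_A:*/19, job_B:*/13, job_D:*/3}
Op 8: unregister job_B -> active={job_A:*/19, job_D:*/3}
Op 9: register job_A */7 -> active={job_A:*/7, job_D:*/3}
Op 10: register job_C */8 -> active={job_A:*/7, job_C:*/8, job_D:*/3}
Op 11: register job_D */4 -> active={job_A:*/7, job_C:*/8, job_D:*/4}
  job_A: interval 7, next fire after T=116 is 119
  job_C: interval 8, next fire after T=116 is 120
  job_D: interval 4, next fire after T=116 is 120
Earliest = 119, winner (lex tiebreak) = job_A

Answer: job_A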